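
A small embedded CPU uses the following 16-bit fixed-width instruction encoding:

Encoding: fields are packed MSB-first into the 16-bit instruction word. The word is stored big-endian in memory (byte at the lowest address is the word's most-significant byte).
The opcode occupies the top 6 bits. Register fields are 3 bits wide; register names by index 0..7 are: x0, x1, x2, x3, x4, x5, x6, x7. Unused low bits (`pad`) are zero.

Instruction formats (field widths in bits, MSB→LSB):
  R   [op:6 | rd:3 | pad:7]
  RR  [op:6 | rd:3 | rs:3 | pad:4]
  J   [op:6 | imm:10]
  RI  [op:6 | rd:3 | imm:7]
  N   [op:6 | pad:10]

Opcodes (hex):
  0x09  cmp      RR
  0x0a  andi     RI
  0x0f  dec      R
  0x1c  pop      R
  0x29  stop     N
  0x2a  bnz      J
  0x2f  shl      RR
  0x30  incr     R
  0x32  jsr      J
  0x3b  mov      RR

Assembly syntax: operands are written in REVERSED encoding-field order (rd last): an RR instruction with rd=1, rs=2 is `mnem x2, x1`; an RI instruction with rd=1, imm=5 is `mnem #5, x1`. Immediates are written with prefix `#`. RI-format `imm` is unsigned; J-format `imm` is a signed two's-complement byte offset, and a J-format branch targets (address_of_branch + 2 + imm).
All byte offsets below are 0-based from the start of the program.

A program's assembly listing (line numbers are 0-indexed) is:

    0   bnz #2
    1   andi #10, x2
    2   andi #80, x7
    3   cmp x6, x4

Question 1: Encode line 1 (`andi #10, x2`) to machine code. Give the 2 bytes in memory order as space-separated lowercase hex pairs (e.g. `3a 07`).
line 1 (andi): pack op=0xa:6|rd=2:3|imm=10:7 = 0x290a; big→ 29 0a

29 0a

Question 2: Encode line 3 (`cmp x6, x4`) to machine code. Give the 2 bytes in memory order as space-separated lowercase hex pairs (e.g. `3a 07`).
26 60

3. cmp fields op=0x9:6|rd=4:3|rs=6:3|pad=0:4 → word 2660h → 26 60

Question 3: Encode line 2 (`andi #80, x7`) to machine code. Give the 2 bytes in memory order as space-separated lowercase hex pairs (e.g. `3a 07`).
line 2 (andi): pack op=0xa:6|rd=7:3|imm=80:7 = 0x2bd0; big→ 2b d0

2b d0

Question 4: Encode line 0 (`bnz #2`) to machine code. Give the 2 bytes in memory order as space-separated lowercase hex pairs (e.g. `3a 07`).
line 0 (bnz): pack op=0x2a:6|imm=2:10 = 0xa802; big→ a8 02

a8 02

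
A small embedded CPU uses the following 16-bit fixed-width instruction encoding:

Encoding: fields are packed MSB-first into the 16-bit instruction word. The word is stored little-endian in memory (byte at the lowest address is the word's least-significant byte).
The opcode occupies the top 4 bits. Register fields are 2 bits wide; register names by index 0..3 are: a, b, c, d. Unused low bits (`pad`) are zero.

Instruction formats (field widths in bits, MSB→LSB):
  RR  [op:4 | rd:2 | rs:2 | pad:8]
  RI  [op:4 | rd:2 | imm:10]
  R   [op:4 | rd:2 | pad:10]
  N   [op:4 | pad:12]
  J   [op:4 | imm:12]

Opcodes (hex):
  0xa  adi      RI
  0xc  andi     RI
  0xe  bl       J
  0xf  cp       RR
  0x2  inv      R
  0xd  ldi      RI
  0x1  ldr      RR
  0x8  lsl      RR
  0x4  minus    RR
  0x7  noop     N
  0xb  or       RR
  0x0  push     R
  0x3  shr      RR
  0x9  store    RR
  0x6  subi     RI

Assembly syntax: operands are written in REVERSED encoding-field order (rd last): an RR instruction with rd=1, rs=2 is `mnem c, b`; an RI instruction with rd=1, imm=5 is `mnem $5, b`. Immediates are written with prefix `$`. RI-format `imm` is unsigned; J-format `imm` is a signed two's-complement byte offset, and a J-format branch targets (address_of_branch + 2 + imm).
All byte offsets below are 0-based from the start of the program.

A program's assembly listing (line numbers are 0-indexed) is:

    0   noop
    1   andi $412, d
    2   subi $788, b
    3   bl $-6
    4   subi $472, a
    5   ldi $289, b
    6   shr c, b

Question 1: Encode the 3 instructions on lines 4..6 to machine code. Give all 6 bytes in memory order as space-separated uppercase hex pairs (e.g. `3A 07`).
D8 61 21 D5 00 36

4. subi fields op=0x6:4|rd=0:2|imm=472:10 → word 61d8h → d8 61
5. ldi fields op=0xd:4|rd=1:2|imm=289:10 → word d521h → 21 d5
6. shr fields op=0x3:4|rd=1:2|rs=2:2|pad=0:8 → word 3600h → 00 36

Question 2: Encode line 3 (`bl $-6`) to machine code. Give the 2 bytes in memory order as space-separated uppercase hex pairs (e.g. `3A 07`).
line 3 (bl): pack op=0xe:4|imm=-6:12 = 0xeffa; little→ fa ef

FA EF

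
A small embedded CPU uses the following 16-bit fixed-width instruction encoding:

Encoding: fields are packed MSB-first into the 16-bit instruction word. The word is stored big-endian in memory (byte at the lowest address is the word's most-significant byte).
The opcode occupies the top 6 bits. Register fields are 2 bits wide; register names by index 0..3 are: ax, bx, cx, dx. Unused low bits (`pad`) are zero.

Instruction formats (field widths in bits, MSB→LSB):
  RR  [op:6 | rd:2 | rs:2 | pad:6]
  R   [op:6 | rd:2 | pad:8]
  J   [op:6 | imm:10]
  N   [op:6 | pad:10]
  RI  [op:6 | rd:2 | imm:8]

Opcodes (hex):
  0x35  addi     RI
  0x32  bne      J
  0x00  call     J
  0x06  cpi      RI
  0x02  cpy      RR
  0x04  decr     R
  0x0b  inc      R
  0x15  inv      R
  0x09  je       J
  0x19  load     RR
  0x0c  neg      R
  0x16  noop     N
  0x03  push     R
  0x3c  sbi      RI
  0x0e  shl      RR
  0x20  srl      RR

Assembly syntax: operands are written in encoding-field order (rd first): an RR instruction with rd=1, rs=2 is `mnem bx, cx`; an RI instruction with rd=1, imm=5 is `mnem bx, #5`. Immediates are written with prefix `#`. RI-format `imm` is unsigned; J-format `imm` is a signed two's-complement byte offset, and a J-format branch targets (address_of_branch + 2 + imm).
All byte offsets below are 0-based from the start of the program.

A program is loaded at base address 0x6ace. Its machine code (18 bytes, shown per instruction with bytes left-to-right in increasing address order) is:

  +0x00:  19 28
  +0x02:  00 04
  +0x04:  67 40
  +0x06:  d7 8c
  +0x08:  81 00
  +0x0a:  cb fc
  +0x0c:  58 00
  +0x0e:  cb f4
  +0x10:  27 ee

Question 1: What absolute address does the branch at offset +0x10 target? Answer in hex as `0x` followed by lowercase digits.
0x6ace

[10] 27 ee → 0x27ee
  top 6b → 0x9 → je [J]
  [9:0] imm=1006 (s10→-18) = #-18
  target = base 0x6ace + off 0x10 + 2 + imm -18 = 0x6ace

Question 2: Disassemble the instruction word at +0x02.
call #4

+0x02: 00 04 ⇒ word 0x0004 (big)
  top 6b → 0x0 → call [J]
  [9:0] imm=4 = #4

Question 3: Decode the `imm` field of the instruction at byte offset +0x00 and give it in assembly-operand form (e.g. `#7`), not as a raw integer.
@+00  big-endian(19 28) = 0x1928
  top 6b → 0x6 → cpi [RI]
  rd@[9:8]=0x1 ⇒ bx
  imm@[7:0]=0x28 ⇒ #40

#40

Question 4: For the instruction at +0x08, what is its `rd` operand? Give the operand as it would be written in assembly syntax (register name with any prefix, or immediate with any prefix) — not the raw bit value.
off 0x08: read 81 00 as big → 0x8100
  top 6b → 0x20 → srl [RR]
  [9:8] rd=1 = bx
  [7:6] rs=0 = ax

bx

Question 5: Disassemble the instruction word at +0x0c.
@+0c  big-endian(58 00) = 0x5800
  opcode bits[15:10]=0x16: noop/N

noop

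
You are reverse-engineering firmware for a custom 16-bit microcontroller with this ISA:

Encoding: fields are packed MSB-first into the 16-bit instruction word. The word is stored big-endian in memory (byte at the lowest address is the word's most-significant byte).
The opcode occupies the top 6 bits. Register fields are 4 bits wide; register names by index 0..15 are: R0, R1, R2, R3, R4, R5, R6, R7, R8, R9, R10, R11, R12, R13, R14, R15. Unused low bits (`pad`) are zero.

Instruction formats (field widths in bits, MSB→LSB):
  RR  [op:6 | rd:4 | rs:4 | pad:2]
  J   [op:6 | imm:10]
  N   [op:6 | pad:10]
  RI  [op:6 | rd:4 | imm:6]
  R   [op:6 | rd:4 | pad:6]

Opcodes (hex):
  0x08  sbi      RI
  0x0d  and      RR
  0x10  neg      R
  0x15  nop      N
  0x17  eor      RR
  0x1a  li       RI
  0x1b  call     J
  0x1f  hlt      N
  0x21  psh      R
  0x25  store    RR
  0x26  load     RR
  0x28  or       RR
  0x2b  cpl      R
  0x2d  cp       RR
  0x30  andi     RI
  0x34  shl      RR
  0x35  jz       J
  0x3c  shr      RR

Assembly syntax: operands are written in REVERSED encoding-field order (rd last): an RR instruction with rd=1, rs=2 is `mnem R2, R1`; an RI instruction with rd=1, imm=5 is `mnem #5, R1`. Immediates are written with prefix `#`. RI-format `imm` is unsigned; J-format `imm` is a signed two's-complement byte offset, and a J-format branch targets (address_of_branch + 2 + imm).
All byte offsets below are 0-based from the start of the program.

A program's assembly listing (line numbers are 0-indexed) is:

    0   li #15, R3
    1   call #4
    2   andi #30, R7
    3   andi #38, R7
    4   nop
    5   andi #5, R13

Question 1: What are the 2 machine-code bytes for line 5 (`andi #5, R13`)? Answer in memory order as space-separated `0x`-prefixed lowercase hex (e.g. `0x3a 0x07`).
5. andi fields op=0x30:6|rd=13:4|imm=5:6 → word c345h → c3 45

0xc3 0x45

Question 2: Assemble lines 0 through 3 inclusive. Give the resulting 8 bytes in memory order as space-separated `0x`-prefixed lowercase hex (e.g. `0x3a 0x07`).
L0: li op=0x1a:6|rd=3:4|imm=15:6 ⇒ 0x68cf ⇒ big 68 cf
L1: call op=0x1b:6|imm=4:10 ⇒ 0x6c04 ⇒ big 6c 04
L2: andi op=0x30:6|rd=7:4|imm=30:6 ⇒ 0xc1de ⇒ big c1 de
L3: andi op=0x30:6|rd=7:4|imm=38:6 ⇒ 0xc1e6 ⇒ big c1 e6

0x68 0xcf 0x6c 0x04 0xc1 0xde 0xc1 0xe6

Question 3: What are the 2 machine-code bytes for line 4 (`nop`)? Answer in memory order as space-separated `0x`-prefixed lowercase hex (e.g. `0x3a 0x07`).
4. nop fields op=0x15:6|pad=0:10 → word 5400h → 54 00

0x54 0x00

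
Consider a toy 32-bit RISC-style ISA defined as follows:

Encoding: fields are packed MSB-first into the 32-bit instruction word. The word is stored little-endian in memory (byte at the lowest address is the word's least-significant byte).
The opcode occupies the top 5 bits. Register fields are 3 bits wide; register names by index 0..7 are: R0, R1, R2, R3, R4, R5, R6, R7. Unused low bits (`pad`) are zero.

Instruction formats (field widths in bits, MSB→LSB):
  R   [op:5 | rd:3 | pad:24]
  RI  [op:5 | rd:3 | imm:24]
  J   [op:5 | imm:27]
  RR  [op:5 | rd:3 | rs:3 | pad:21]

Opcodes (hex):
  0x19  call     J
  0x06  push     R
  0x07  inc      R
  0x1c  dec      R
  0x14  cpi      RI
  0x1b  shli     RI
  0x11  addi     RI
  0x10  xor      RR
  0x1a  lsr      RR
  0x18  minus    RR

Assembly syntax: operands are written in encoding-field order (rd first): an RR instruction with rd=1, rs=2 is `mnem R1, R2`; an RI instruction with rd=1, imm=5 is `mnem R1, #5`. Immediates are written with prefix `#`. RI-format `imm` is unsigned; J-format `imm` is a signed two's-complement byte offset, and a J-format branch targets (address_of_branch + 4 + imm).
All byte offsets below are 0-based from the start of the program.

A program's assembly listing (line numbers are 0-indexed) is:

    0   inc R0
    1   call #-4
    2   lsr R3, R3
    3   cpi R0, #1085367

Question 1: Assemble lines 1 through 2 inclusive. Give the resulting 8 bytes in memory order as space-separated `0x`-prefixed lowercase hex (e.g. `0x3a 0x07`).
0xfc 0xff 0xff 0xcf 0x00 0x00 0x60 0xd3

L1: call op=0x19:5|imm=-4:27 ⇒ 0xcffffffc ⇒ little fc ff ff cf
L2: lsr op=0x1a:5|rd=3:3|rs=3:3|pad=0:21 ⇒ 0xd3600000 ⇒ little 00 00 60 d3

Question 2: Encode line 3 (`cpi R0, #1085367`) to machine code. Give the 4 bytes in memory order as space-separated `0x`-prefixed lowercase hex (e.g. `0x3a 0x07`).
line 3 (cpi): pack op=0x14:5|rd=0:3|imm=1085367:24 = 0xa0108fb7; little→ b7 8f 10 a0

0xb7 0x8f 0x10 0xa0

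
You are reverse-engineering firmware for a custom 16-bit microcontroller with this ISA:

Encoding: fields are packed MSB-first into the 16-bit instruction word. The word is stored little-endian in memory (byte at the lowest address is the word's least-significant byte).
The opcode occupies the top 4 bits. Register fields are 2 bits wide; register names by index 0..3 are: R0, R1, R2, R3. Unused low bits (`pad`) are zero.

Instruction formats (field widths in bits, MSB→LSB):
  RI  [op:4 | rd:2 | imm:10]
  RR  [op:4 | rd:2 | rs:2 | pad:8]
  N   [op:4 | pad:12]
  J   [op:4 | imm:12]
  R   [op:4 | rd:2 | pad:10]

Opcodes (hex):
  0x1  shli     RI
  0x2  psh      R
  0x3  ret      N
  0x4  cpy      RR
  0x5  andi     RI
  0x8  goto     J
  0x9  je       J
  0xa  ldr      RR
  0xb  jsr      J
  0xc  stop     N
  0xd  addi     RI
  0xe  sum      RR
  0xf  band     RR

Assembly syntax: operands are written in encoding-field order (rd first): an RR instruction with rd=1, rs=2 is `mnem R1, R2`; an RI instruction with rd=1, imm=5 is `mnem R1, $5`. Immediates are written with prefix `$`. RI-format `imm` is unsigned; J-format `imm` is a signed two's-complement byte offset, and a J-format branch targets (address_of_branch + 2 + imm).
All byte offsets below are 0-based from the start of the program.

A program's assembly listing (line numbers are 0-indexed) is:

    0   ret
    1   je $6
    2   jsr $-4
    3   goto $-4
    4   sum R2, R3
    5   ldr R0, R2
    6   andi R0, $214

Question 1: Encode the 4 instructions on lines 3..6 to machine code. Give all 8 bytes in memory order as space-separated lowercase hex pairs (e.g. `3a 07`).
fc 8f 00 eb 00 a2 d6 50

3. goto fields op=0x8:4|imm=-4:12 → word 8ffch → fc 8f
4. sum fields op=0xe:4|rd=2:2|rs=3:2|pad=0:8 → word eb00h → 00 eb
5. ldr fields op=0xa:4|rd=0:2|rs=2:2|pad=0:8 → word a200h → 00 a2
6. andi fields op=0x5:4|rd=0:2|imm=214:10 → word 50d6h → d6 50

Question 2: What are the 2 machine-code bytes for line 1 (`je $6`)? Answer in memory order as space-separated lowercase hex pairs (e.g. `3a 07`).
L1: je op=0x9:4|imm=6:12 ⇒ 0x9006 ⇒ little 06 90

06 90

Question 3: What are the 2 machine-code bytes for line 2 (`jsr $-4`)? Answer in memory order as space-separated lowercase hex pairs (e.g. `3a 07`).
fc bf

line 2 (jsr): pack op=0xb:4|imm=-4:12 = 0xbffc; little→ fc bf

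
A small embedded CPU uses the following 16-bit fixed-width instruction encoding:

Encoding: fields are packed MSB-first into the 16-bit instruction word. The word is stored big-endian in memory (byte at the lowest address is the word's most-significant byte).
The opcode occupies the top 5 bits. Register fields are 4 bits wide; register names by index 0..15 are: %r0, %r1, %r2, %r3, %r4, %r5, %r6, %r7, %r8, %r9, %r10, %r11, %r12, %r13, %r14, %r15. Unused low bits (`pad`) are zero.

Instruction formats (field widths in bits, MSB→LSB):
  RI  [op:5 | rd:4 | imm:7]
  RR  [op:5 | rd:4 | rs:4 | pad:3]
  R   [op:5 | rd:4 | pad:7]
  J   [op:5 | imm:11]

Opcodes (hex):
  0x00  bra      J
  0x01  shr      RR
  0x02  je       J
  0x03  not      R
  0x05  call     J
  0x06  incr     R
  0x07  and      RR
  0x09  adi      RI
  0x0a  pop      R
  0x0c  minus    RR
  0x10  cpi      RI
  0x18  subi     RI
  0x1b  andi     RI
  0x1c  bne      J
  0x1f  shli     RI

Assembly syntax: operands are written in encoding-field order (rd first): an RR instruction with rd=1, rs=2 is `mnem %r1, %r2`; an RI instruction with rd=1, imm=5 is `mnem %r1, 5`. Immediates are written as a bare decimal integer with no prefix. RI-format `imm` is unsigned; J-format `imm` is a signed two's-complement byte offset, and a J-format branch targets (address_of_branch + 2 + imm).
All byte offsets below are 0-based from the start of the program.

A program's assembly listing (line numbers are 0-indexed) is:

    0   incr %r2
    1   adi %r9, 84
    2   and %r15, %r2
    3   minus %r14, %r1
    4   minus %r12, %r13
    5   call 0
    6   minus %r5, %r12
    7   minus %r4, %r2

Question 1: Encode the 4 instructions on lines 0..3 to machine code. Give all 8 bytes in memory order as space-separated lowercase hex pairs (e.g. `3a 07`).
L0: incr op=0x6:5|rd=2:4|pad=0:7 ⇒ 0x3100 ⇒ big 31 00
L1: adi op=0x9:5|rd=9:4|imm=84:7 ⇒ 0x4cd4 ⇒ big 4c d4
L2: and op=0x7:5|rd=15:4|rs=2:4|pad=0:3 ⇒ 0x3f90 ⇒ big 3f 90
L3: minus op=0xc:5|rd=14:4|rs=1:4|pad=0:3 ⇒ 0x6708 ⇒ big 67 08

31 00 4c d4 3f 90 67 08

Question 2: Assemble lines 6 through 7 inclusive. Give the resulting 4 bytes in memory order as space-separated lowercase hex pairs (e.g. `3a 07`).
62 e0 62 10

line 6 (minus): pack op=0xc:5|rd=5:4|rs=12:4|pad=0:3 = 0x62e0; big→ 62 e0
line 7 (minus): pack op=0xc:5|rd=4:4|rs=2:4|pad=0:3 = 0x6210; big→ 62 10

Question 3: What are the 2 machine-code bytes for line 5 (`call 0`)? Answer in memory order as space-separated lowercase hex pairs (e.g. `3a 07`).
line 5 (call): pack op=0x5:5|imm=0:11 = 0x2800; big→ 28 00

28 00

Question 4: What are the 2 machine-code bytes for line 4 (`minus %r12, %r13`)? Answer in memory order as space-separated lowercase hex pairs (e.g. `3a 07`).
4. minus fields op=0xc:5|rd=12:4|rs=13:4|pad=0:3 → word 6668h → 66 68

66 68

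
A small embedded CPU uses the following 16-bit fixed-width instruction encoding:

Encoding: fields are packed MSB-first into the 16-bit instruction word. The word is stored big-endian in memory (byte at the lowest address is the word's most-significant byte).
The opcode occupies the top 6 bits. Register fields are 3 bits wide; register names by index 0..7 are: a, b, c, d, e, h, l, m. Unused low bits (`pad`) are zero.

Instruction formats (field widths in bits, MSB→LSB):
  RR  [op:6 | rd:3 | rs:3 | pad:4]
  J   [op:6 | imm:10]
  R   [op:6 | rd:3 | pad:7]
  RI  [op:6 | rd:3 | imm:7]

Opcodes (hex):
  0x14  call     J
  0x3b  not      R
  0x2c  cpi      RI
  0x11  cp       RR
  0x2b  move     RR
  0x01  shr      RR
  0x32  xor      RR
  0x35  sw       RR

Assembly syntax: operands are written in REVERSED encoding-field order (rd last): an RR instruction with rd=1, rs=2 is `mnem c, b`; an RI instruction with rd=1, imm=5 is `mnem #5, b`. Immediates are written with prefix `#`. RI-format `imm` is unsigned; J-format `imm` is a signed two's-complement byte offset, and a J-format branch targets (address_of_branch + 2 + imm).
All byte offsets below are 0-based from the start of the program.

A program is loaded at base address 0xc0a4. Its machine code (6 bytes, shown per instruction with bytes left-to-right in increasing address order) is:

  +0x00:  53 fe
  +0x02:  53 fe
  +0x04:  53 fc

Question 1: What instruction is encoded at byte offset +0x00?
call #-2

@+00  big-endian(53 fe) = 0x53fe
  opcode bits[15:10]=0x14: call/J
  imm: (w>>0)&0x3ff=0x3fe (s10→-2) → #-2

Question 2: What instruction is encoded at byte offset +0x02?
@+02  big-endian(53 fe) = 0x53fe
  opcode bits[15:10]=0x14: call/J
  imm@[9:0]=0x3fe (s10→-2) ⇒ #-2

call #-2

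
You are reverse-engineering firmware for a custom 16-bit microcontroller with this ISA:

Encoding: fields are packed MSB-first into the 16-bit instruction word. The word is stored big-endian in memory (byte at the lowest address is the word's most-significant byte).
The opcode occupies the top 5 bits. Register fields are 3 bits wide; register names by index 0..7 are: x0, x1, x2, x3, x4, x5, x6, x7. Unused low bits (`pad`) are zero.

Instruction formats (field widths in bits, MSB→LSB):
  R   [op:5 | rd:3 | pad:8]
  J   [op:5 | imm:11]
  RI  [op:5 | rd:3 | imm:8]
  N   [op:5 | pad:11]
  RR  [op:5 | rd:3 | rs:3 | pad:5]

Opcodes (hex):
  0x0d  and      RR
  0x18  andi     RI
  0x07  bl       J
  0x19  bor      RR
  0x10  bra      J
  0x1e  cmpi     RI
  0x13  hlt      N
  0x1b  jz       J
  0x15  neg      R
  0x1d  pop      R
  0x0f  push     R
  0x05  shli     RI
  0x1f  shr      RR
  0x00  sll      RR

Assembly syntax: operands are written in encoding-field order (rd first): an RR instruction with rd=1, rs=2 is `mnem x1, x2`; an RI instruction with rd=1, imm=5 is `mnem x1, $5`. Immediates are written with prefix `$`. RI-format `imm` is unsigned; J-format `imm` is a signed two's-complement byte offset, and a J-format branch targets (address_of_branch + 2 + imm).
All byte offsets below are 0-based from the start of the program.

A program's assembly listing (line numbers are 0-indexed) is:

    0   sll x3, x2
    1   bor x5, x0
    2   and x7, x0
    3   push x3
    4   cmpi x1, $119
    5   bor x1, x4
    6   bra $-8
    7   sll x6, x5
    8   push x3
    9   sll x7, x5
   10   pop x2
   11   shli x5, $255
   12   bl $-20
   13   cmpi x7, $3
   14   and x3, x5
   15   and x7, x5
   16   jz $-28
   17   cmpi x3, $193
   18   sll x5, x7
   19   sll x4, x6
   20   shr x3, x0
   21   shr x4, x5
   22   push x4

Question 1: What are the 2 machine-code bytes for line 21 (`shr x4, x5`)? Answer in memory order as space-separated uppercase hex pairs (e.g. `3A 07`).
line 21 (shr): pack op=0x1f:5|rd=4:3|rs=5:3|pad=0:5 = 0xfca0; big→ fc a0

FC A0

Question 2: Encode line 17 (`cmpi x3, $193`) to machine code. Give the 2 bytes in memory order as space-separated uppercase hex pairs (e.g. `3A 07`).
L17: cmpi op=0x1e:5|rd=3:3|imm=193:8 ⇒ 0xf3c1 ⇒ big f3 c1

F3 C1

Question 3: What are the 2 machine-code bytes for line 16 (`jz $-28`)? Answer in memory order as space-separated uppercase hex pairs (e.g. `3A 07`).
DF E4

16. jz fields op=0x1b:5|imm=-28:11 → word dfe4h → df e4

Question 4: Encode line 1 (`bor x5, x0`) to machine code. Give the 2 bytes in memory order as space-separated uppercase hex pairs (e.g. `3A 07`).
CD 00

1. bor fields op=0x19:5|rd=5:3|rs=0:3|pad=0:5 → word cd00h → cd 00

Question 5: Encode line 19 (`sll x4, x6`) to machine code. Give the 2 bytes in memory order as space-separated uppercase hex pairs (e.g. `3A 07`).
L19: sll op=0x0:5|rd=4:3|rs=6:3|pad=0:5 ⇒ 0x04c0 ⇒ big 04 c0

04 C0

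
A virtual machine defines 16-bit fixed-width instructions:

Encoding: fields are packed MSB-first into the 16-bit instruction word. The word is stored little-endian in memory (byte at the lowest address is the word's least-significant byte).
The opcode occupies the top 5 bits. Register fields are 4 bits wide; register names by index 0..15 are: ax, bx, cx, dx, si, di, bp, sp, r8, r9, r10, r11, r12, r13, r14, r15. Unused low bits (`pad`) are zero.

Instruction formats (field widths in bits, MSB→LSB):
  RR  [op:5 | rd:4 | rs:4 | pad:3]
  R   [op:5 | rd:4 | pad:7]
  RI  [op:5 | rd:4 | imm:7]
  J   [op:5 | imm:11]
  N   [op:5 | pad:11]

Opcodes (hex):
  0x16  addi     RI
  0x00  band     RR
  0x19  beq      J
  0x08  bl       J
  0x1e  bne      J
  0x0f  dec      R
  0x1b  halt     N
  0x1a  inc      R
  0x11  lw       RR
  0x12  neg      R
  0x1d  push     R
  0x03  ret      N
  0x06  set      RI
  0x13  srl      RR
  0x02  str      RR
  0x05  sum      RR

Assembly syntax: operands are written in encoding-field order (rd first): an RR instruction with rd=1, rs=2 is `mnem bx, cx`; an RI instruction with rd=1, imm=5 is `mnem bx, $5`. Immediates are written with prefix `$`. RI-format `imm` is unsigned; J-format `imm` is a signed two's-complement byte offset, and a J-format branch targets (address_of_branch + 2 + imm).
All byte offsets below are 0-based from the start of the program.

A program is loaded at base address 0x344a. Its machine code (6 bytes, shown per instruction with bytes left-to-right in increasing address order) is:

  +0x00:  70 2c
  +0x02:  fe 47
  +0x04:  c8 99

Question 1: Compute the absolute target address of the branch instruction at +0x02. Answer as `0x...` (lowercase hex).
[02] fe 47 → 0x47fe
  op=0x47fe>>11=0x8 ⇒ bl (J)
  imm@[10:0]=0x7fe (s11→-2) ⇒ $-2
  target = base 0x344a + off 0x02 + 2 + imm -2 = 0x344c

0x344c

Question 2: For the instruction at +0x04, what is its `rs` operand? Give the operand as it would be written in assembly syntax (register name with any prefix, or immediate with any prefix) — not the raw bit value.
[04] c8 99 → 0x99c8
  opcode bits[15:11]=0x13: srl/RR
  [10:7] rd=3 = dx
  [6:3] rs=9 = r9

r9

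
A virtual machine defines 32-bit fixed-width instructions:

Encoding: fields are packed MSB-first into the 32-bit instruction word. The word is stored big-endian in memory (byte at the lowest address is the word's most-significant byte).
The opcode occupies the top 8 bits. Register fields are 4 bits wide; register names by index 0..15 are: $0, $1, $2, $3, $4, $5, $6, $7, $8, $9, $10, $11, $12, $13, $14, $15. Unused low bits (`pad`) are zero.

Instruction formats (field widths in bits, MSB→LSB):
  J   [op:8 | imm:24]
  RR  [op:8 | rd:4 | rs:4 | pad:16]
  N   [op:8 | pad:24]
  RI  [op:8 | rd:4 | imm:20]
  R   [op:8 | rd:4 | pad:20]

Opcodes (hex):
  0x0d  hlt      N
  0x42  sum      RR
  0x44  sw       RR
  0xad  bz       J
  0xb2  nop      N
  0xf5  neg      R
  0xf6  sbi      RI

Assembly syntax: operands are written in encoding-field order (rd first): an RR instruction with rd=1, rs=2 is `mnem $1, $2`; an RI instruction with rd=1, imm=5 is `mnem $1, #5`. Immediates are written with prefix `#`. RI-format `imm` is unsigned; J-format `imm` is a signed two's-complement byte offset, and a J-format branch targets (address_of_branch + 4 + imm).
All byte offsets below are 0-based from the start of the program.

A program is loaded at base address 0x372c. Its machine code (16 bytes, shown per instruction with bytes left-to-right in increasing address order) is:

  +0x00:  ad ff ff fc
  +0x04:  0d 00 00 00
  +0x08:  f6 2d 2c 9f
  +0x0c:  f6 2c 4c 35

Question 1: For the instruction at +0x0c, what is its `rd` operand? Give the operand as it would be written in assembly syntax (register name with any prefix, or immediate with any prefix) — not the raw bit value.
[0c] f6 2c 4c 35 → 0xf62c4c35
  opcode bits[31:24]=0xf6: sbi/RI
  rd@[23:20]=0x2 ⇒ $2
  imm@[19:0]=0xc4c35 ⇒ #805941

$2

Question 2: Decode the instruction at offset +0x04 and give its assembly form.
+0x04: 0d 00 00 00 ⇒ word 0x0d000000 (big)
  top 8b → 0xd → hlt [N]

hlt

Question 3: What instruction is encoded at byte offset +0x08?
@+08  big-endian(f6 2d 2c 9f) = 0xf62d2c9f
  top 8b → 0xf6 → sbi [RI]
  [23:20] rd=2 = $2
  [19:0] imm=863391 = #863391

sbi $2, #863391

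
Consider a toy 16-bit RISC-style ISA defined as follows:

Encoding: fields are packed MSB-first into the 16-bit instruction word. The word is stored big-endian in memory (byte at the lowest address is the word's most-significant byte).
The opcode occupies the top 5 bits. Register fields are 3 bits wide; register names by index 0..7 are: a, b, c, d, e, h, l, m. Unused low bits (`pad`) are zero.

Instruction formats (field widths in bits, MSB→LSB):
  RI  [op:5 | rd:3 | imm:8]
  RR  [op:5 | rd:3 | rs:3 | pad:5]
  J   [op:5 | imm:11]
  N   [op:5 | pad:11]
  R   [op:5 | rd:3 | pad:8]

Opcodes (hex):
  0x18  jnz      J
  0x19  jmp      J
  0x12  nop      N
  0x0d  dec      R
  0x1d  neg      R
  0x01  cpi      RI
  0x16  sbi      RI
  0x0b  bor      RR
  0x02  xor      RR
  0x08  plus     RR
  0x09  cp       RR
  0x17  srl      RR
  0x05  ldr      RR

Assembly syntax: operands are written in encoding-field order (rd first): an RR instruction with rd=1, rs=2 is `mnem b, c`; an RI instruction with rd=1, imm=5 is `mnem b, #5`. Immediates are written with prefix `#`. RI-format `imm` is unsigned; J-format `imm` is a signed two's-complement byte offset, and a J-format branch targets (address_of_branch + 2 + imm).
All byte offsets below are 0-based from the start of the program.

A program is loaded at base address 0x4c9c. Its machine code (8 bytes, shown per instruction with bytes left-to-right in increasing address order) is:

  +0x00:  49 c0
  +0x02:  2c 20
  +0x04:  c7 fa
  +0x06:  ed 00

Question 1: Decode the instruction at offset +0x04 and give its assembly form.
+0x04: c7 fa ⇒ word 0xc7fa (big)
  opcode bits[15:11]=0x18: jnz/J
  [10:0] imm=2042 (s11→-6) = #-6

jnz #-6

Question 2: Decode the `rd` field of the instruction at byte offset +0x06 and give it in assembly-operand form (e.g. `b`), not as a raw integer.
h

off 0x06: read ed 00 as big → 0xed00
  op=0xed00>>11=0x1d ⇒ neg (R)
  rd@[10:8]=0x5 ⇒ h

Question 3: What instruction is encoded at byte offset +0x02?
ldr e, b

+0x02: 2c 20 ⇒ word 0x2c20 (big)
  op=0x2c20>>11=0x5 ⇒ ldr (RR)
  rd@[10:8]=0x4 ⇒ e
  rs@[7:5]=0x1 ⇒ b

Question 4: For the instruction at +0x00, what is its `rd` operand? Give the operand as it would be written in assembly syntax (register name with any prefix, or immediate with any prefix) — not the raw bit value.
off 0x00: read 49 c0 as big → 0x49c0
  op=0x49c0>>11=0x9 ⇒ cp (RR)
  rd@[10:8]=0x1 ⇒ b
  rs@[7:5]=0x6 ⇒ l

b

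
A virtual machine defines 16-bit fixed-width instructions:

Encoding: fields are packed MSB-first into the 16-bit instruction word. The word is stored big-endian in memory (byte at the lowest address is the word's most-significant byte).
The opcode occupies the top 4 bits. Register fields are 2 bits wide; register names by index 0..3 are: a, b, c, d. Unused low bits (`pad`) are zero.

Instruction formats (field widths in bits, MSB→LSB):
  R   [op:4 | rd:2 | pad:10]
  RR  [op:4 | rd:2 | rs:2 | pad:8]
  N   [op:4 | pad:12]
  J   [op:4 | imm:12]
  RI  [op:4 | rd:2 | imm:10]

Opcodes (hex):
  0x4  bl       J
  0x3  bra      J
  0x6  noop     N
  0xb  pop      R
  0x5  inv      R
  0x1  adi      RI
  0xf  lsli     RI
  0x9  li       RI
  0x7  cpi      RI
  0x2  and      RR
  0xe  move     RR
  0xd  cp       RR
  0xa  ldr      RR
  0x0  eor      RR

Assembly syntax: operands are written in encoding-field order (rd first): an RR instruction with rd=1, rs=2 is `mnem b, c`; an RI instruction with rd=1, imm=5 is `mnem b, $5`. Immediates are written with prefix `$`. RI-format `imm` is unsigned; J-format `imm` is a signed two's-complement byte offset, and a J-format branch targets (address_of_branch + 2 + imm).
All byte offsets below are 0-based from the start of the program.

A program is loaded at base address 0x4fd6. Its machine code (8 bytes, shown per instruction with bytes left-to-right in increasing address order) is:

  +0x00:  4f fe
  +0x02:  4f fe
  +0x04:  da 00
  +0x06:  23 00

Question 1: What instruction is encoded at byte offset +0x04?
+0x04: da 00 ⇒ word 0xda00 (big)
  opcode bits[15:12]=0xd: cp/RR
  [11:10] rd=2 = c
  [9:8] rs=2 = c

cp c, c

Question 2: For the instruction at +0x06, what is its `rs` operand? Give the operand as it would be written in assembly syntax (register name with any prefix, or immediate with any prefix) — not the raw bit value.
d

[06] 23 00 → 0x2300
  opcode bits[15:12]=0x2: and/RR
  rd@[11:10]=0x0 ⇒ a
  rs@[9:8]=0x3 ⇒ d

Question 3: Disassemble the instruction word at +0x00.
bl $-2

@+00  big-endian(4f fe) = 0x4ffe
  top 4b → 0x4 → bl [J]
  imm@[11:0]=0xffe (s12→-2) ⇒ $-2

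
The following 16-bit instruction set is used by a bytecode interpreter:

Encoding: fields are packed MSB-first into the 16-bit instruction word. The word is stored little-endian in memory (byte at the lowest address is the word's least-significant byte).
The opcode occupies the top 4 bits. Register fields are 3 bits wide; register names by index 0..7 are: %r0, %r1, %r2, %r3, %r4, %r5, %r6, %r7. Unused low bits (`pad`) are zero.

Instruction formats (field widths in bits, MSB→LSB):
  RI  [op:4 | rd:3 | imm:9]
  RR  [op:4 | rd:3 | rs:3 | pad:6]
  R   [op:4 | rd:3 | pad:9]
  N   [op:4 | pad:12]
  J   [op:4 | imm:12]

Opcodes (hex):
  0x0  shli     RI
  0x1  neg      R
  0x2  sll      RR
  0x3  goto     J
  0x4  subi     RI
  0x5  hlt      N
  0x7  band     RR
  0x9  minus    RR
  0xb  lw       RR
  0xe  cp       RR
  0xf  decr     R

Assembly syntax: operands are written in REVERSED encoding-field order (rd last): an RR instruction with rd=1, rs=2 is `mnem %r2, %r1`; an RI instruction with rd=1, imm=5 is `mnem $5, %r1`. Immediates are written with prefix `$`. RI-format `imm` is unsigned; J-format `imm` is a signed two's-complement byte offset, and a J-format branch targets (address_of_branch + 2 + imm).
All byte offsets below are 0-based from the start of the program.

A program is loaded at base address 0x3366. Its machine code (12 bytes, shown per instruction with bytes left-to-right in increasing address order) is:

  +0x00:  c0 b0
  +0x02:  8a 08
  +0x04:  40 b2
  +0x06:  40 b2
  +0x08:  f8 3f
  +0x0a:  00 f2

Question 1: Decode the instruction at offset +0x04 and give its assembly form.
[04] 40 b2 → 0xb240
  op=0xb240>>12=0xb ⇒ lw (RR)
  [11:9] rd=1 = %r1
  [8:6] rs=1 = %r1

lw %r1, %r1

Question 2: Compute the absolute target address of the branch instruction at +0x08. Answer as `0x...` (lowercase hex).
0x3368

off 0x08: read f8 3f as little → 0x3ff8
  top 4b → 0x3 → goto [J]
  imm@[11:0]=0xff8 (s12→-8) ⇒ $-8
  target = base 0x3366 + off 0x08 + 2 + imm -8 = 0x3368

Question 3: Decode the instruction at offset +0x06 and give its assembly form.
lw %r1, %r1

off 0x06: read 40 b2 as little → 0xb240
  top 4b → 0xb → lw [RR]
  rd: (w>>9)&0x7=0x1 → %r1
  rs: (w>>6)&0x7=0x1 → %r1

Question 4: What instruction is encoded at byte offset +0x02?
off 0x02: read 8a 08 as little → 0x088a
  opcode bits[15:12]=0x0: shli/RI
  [11:9] rd=4 = %r4
  [8:0] imm=138 = $138

shli $138, %r4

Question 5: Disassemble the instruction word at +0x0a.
decr %r1

+0x0a: 00 f2 ⇒ word 0xf200 (little)
  top 4b → 0xf → decr [R]
  rd: (w>>9)&0x7=0x1 → %r1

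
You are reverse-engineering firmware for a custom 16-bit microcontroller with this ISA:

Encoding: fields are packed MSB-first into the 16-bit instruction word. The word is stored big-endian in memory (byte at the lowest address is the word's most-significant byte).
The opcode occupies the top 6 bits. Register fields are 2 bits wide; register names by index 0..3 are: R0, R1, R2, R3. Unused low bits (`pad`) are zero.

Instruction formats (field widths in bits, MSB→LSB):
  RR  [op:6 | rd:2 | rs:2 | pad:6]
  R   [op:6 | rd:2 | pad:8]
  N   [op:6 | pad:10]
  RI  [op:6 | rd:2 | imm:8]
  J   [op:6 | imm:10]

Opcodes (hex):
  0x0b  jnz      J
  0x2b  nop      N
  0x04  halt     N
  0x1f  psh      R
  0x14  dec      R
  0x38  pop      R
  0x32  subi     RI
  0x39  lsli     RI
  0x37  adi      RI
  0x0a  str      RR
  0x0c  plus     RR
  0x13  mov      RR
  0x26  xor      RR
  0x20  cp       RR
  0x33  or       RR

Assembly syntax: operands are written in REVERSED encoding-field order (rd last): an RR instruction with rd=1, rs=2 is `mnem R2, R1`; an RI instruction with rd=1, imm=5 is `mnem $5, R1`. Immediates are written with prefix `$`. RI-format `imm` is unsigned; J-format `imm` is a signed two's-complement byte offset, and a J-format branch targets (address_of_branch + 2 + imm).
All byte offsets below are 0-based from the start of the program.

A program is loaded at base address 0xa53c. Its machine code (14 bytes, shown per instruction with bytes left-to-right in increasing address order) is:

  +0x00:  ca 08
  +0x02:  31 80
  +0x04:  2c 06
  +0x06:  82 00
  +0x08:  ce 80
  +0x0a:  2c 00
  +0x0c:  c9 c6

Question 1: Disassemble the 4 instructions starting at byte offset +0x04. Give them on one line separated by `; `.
off 0x04: read 2c 06 as big → 0x2c06
  opcode bits[15:10]=0xb: jnz/J
  imm: (w>>0)&0x3ff=0x6 → $6
off 0x06: read 82 00 as big → 0x8200
  opcode bits[15:10]=0x20: cp/RR
  rd: (w>>8)&0x3=0x2 → R2
  rs: (w>>6)&0x3=0x0 → R0
off 0x08: read ce 80 as big → 0xce80
  opcode bits[15:10]=0x33: or/RR
  rd: (w>>8)&0x3=0x2 → R2
  rs: (w>>6)&0x3=0x2 → R2
off 0x0a: read 2c 00 as big → 0x2c00
  opcode bits[15:10]=0xb: jnz/J
  imm: (w>>0)&0x3ff=0x0 → $0

jnz $6; cp R0, R2; or R2, R2; jnz $0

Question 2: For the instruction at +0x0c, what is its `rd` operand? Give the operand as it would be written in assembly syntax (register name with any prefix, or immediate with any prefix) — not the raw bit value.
+0x0c: c9 c6 ⇒ word 0xc9c6 (big)
  opcode bits[15:10]=0x32: subi/RI
  [9:8] rd=1 = R1
  [7:0] imm=198 = $198

R1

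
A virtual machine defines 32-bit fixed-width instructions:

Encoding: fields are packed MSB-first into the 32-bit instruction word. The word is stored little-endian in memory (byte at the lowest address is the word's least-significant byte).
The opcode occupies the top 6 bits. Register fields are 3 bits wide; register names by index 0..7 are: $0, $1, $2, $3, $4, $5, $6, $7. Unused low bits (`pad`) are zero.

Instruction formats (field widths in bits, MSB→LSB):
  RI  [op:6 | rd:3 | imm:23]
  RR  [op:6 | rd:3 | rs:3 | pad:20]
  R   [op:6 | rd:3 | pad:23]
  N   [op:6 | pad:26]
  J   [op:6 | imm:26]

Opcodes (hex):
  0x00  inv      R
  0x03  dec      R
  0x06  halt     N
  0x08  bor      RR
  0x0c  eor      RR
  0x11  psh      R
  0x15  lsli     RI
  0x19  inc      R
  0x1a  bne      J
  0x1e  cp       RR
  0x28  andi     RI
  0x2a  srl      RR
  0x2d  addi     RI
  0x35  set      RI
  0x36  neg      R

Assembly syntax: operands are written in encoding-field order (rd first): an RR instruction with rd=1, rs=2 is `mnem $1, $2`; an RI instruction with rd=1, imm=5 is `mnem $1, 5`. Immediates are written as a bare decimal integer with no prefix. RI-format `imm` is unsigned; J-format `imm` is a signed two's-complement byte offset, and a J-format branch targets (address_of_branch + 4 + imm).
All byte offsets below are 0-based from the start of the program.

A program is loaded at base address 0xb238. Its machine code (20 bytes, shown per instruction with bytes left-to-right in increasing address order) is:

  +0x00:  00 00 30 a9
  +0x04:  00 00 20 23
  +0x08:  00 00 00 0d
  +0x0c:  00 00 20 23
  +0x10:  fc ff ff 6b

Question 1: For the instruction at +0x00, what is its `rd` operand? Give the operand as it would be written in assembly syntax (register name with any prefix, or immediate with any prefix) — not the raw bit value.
off 0x00: read 00 00 30 a9 as little → 0xa9300000
  top 6b → 0x2a → srl [RR]
  rd: (w>>23)&0x7=0x2 → $2
  rs: (w>>20)&0x7=0x3 → $3

$2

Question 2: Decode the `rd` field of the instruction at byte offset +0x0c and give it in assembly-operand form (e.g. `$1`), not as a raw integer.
off 0x0c: read 00 00 20 23 as little → 0x23200000
  op=0x23200000>>26=0x8 ⇒ bor (RR)
  [25:23] rd=6 = $6
  [22:20] rs=2 = $2

$6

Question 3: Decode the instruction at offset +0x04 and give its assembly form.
bor $6, $2

off 0x04: read 00 00 20 23 as little → 0x23200000
  op=0x23200000>>26=0x8 ⇒ bor (RR)
  rd@[25:23]=0x6 ⇒ $6
  rs@[22:20]=0x2 ⇒ $2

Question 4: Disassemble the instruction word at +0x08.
[08] 00 00 00 0d → 0x0d000000
  top 6b → 0x3 → dec [R]
  [25:23] rd=2 = $2

dec $2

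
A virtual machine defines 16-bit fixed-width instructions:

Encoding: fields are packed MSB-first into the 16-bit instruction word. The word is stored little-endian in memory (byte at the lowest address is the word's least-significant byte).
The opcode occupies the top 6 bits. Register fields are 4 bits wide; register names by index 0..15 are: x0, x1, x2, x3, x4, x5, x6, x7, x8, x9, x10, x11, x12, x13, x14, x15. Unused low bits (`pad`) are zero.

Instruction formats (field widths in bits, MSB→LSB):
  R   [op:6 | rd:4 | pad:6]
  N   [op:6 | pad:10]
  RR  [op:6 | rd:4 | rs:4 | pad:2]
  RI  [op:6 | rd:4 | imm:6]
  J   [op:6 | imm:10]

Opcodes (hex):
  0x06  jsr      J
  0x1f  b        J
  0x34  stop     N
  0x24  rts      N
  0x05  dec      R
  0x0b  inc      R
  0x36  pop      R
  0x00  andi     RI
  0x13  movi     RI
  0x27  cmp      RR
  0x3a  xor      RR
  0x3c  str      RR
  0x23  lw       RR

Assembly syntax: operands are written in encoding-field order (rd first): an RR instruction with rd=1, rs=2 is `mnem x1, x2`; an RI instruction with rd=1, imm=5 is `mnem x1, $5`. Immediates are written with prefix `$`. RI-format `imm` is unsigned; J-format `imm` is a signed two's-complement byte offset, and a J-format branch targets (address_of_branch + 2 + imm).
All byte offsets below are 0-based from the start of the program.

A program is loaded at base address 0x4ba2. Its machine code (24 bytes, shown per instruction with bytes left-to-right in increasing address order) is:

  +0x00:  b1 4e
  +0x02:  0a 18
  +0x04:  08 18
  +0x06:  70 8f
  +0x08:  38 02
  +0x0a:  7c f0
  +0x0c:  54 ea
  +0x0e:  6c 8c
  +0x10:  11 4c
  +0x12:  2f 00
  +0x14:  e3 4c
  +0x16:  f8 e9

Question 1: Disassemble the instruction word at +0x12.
@+12  little-endian(2f 00) = 0x002f
  opcode bits[15:10]=0x0: andi/RI
  rd: (w>>6)&0xf=0x0 → x0
  imm: (w>>0)&0x3f=0x2f → $47

andi x0, $47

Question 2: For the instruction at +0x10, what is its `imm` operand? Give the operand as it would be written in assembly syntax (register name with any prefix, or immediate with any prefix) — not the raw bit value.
[10] 11 4c → 0x4c11
  top 6b → 0x13 → movi [RI]
  rd@[9:6]=0x0 ⇒ x0
  imm@[5:0]=0x11 ⇒ $17

$17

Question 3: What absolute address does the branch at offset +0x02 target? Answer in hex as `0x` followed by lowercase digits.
0x4bb0

off 0x02: read 0a 18 as little → 0x180a
  opcode bits[15:10]=0x6: jsr/J
  imm@[9:0]=0xa ⇒ $10
  target = base 0x4ba2 + off 0x02 + 2 + imm 10 = 0x4bb0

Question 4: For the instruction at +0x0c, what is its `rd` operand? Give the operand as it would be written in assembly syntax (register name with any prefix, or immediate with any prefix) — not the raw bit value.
@+0c  little-endian(54 ea) = 0xea54
  opcode bits[15:10]=0x3a: xor/RR
  rd: (w>>6)&0xf=0x9 → x9
  rs: (w>>2)&0xf=0x5 → x5

x9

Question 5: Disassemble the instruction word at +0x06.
lw x13, x12

+0x06: 70 8f ⇒ word 0x8f70 (little)
  op=0x8f70>>10=0x23 ⇒ lw (RR)
  rd@[9:6]=0xd ⇒ x13
  rs@[5:2]=0xc ⇒ x12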